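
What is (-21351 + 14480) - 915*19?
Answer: -24256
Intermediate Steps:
(-21351 + 14480) - 915*19 = -6871 - 17385 = -24256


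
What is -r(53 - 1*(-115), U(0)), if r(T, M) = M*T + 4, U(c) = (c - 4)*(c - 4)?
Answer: -2692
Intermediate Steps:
U(c) = (-4 + c)**2 (U(c) = (-4 + c)*(-4 + c) = (-4 + c)**2)
r(T, M) = 4 + M*T
-r(53 - 1*(-115), U(0)) = -(4 + (-4 + 0)**2*(53 - 1*(-115))) = -(4 + (-4)**2*(53 + 115)) = -(4 + 16*168) = -(4 + 2688) = -1*2692 = -2692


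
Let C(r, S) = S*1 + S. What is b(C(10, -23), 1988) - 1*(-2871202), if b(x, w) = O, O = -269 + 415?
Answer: 2871348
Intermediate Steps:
C(r, S) = 2*S (C(r, S) = S + S = 2*S)
O = 146
b(x, w) = 146
b(C(10, -23), 1988) - 1*(-2871202) = 146 - 1*(-2871202) = 146 + 2871202 = 2871348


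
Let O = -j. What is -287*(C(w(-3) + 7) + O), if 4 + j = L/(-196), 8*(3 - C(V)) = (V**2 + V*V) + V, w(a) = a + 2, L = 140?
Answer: 2337/4 ≈ 584.25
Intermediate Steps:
w(a) = 2 + a
C(V) = 3 - V**2/4 - V/8 (C(V) = 3 - ((V**2 + V*V) + V)/8 = 3 - ((V**2 + V**2) + V)/8 = 3 - (2*V**2 + V)/8 = 3 - (V + 2*V**2)/8 = 3 + (-V**2/4 - V/8) = 3 - V**2/4 - V/8)
j = -33/7 (j = -4 + 140/(-196) = -4 + 140*(-1/196) = -4 - 5/7 = -33/7 ≈ -4.7143)
O = 33/7 (O = -1*(-33/7) = 33/7 ≈ 4.7143)
-287*(C(w(-3) + 7) + O) = -287*((3 - ((2 - 3) + 7)**2/4 - ((2 - 3) + 7)/8) + 33/7) = -287*((3 - (-1 + 7)**2/4 - (-1 + 7)/8) + 33/7) = -287*((3 - 1/4*6**2 - 1/8*6) + 33/7) = -287*((3 - 1/4*36 - 3/4) + 33/7) = -287*((3 - 9 - 3/4) + 33/7) = -287*(-27/4 + 33/7) = -287*(-57/28) = 2337/4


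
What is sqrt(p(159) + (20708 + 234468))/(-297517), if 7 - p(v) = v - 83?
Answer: -sqrt(255107)/297517 ≈ -0.0016977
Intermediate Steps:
p(v) = 90 - v (p(v) = 7 - (v - 83) = 7 - (-83 + v) = 7 + (83 - v) = 90 - v)
sqrt(p(159) + (20708 + 234468))/(-297517) = sqrt((90 - 1*159) + (20708 + 234468))/(-297517) = sqrt((90 - 159) + 255176)*(-1/297517) = sqrt(-69 + 255176)*(-1/297517) = sqrt(255107)*(-1/297517) = -sqrt(255107)/297517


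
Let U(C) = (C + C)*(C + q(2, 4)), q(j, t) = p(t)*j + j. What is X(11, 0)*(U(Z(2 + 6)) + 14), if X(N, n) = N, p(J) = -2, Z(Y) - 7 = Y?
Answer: 4444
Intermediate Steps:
Z(Y) = 7 + Y
q(j, t) = -j (q(j, t) = -2*j + j = -j)
U(C) = 2*C*(-2 + C) (U(C) = (C + C)*(C - 1*2) = (2*C)*(C - 2) = (2*C)*(-2 + C) = 2*C*(-2 + C))
X(11, 0)*(U(Z(2 + 6)) + 14) = 11*(2*(7 + (2 + 6))*(-2 + (7 + (2 + 6))) + 14) = 11*(2*(7 + 8)*(-2 + (7 + 8)) + 14) = 11*(2*15*(-2 + 15) + 14) = 11*(2*15*13 + 14) = 11*(390 + 14) = 11*404 = 4444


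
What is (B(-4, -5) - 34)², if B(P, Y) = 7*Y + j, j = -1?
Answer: 4900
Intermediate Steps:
B(P, Y) = -1 + 7*Y (B(P, Y) = 7*Y - 1 = -1 + 7*Y)
(B(-4, -5) - 34)² = ((-1 + 7*(-5)) - 34)² = ((-1 - 35) - 34)² = (-36 - 34)² = (-70)² = 4900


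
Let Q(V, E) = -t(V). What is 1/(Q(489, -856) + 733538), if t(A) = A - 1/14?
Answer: 14/10262687 ≈ 1.3642e-6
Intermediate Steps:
t(A) = -1/14 + A (t(A) = A - 1*1/14 = A - 1/14 = -1/14 + A)
Q(V, E) = 1/14 - V (Q(V, E) = -(-1/14 + V) = 1/14 - V)
1/(Q(489, -856) + 733538) = 1/((1/14 - 1*489) + 733538) = 1/((1/14 - 489) + 733538) = 1/(-6845/14 + 733538) = 1/(10262687/14) = 14/10262687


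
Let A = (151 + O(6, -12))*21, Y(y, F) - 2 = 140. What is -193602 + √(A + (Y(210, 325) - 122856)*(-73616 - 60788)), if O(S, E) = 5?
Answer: -193602 + 2*√4123313933 ≈ -65176.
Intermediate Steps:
Y(y, F) = 142 (Y(y, F) = 2 + 140 = 142)
A = 3276 (A = (151 + 5)*21 = 156*21 = 3276)
-193602 + √(A + (Y(210, 325) - 122856)*(-73616 - 60788)) = -193602 + √(3276 + (142 - 122856)*(-73616 - 60788)) = -193602 + √(3276 - 122714*(-134404)) = -193602 + √(3276 + 16493252456) = -193602 + √16493255732 = -193602 + 2*√4123313933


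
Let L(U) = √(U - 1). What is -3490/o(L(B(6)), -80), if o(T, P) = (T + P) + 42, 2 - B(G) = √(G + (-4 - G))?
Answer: -3490/(-38 + √(1 - 2*I)) ≈ 94.979 - 2.033*I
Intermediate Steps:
B(G) = 2 - 2*I (B(G) = 2 - √(G + (-4 - G)) = 2 - √(-4) = 2 - 2*I)
L(U) = √(-1 + U)
o(T, P) = 42 + P + T (o(T, P) = (P + T) + 42 = 42 + P + T)
-3490/o(L(B(6)), -80) = -3490/(42 - 80 + √(-1 + (2 - 2*I))) = -3490/(42 - 80 + √(1 - 2*I)) = -3490/(-38 + √(1 - 2*I))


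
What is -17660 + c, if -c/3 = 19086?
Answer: -74918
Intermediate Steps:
c = -57258 (c = -3*19086 = -57258)
-17660 + c = -17660 - 57258 = -74918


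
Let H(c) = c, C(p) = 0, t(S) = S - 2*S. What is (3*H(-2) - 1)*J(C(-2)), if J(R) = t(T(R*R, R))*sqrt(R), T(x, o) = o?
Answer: 0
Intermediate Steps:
t(S) = -S
J(R) = -R**(3/2) (J(R) = (-R)*sqrt(R) = -R**(3/2))
(3*H(-2) - 1)*J(C(-2)) = (3*(-2) - 1)*(-0**(3/2)) = (-6 - 1)*(-1*0) = -7*0 = 0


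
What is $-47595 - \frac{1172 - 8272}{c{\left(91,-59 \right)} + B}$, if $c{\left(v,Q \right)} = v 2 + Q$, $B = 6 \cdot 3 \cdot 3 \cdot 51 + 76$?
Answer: $- \frac{140540935}{2953} \approx -47593.0$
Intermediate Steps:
$B = 2830$ ($B = 18 \cdot 3 \cdot 51 + 76 = 54 \cdot 51 + 76 = 2754 + 76 = 2830$)
$c{\left(v,Q \right)} = Q + 2 v$ ($c{\left(v,Q \right)} = 2 v + Q = Q + 2 v$)
$-47595 - \frac{1172 - 8272}{c{\left(91,-59 \right)} + B} = -47595 - \frac{1172 - 8272}{\left(-59 + 2 \cdot 91\right) + 2830} = -47595 - - \frac{7100}{\left(-59 + 182\right) + 2830} = -47595 - - \frac{7100}{123 + 2830} = -47595 - - \frac{7100}{2953} = -47595 + \frac{7100}{2953} = - \frac{140540935}{2953}$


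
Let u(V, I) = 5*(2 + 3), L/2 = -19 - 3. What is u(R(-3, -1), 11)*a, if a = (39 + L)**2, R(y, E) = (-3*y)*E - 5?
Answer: 625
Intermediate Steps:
L = -44 (L = 2*(-19 - 3) = 2*(-22) = -44)
R(y, E) = -5 - 3*E*y (R(y, E) = -3*E*y - 5 = -5 - 3*E*y)
u(V, I) = 25 (u(V, I) = 5*5 = 25)
a = 25 (a = (39 - 44)**2 = (-5)**2 = 25)
u(R(-3, -1), 11)*a = 25*25 = 625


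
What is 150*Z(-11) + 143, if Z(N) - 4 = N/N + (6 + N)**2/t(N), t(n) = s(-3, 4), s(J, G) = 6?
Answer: 1518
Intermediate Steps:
t(n) = 6
Z(N) = 5 + (6 + N)**2/6 (Z(N) = 4 + (N/N + (6 + N)**2/6) = 4 + (1 + (6 + N)**2*(1/6)) = 4 + (1 + (6 + N)**2/6) = 5 + (6 + N)**2/6)
150*Z(-11) + 143 = 150*(5 + (6 - 11)**2/6) + 143 = 150*(5 + (1/6)*(-5)**2) + 143 = 150*(5 + (1/6)*25) + 143 = 150*(5 + 25/6) + 143 = 150*(55/6) + 143 = 1375 + 143 = 1518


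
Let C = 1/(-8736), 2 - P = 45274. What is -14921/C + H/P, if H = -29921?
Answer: 5901198710753/45272 ≈ 1.3035e+8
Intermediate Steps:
P = -45272 (P = 2 - 1*45274 = 2 - 45274 = -45272)
C = -1/8736 ≈ -0.00011447
-14921/C + H/P = -14921/(-1/8736) - 29921/(-45272) = -14921*(-8736) - 29921*(-1/45272) = 130349856 + 29921/45272 = 5901198710753/45272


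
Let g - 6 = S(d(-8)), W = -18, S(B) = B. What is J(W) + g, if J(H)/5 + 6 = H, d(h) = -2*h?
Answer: -98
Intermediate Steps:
J(H) = -30 + 5*H
g = 22 (g = 6 - 2*(-8) = 6 + 16 = 22)
J(W) + g = (-30 + 5*(-18)) + 22 = (-30 - 90) + 22 = -120 + 22 = -98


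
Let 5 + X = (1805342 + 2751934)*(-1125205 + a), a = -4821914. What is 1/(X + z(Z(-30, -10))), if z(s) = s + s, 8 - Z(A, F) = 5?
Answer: -1/27102662687843 ≈ -3.6897e-14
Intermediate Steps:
Z(A, F) = 3 (Z(A, F) = 8 - 1*5 = 8 - 5 = 3)
X = -27102662687849 (X = -5 + (1805342 + 2751934)*(-1125205 - 4821914) = -5 + 4557276*(-5947119) = -5 - 27102662687844 = -27102662687849)
z(s) = 2*s
1/(X + z(Z(-30, -10))) = 1/(-27102662687849 + 2*3) = 1/(-27102662687849 + 6) = 1/(-27102662687843) = -1/27102662687843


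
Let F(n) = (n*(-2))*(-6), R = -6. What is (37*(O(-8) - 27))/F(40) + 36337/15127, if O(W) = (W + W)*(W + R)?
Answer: 18243209/1037280 ≈ 17.588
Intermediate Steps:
O(W) = 2*W*(-6 + W) (O(W) = (W + W)*(W - 6) = (2*W)*(-6 + W) = 2*W*(-6 + W))
F(n) = 12*n (F(n) = -2*n*(-6) = 12*n)
(37*(O(-8) - 27))/F(40) + 36337/15127 = (37*(2*(-8)*(-6 - 8) - 27))/((12*40)) + 36337/15127 = (37*(2*(-8)*(-14) - 27))/480 + 36337*(1/15127) = (37*(224 - 27))*(1/480) + 5191/2161 = (37*197)*(1/480) + 5191/2161 = 7289*(1/480) + 5191/2161 = 7289/480 + 5191/2161 = 18243209/1037280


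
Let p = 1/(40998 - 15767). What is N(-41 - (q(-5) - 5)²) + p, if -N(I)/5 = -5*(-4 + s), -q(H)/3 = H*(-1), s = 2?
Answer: -1261549/25231 ≈ -50.000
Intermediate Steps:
q(H) = 3*H (q(H) = -3*H*(-1) = -(-3)*H = 3*H)
p = 1/25231 ≈ 3.9634e-5
N(I) = -50 (N(I) = -(-25)*(-4 + 2) = -(-25)*(-2) = -5*10 = -50)
N(-41 - (q(-5) - 5)²) + p = -50 + 1/25231 = -1261549/25231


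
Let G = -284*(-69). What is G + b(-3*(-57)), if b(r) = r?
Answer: 19767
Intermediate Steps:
G = 19596
G + b(-3*(-57)) = 19596 - 3*(-57) = 19596 + 171 = 19767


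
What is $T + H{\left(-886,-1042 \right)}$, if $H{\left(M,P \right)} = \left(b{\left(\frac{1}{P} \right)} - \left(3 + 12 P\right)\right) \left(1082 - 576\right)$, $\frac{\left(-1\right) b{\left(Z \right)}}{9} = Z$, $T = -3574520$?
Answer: $\frac{1433265983}{521} \approx 2.751 \cdot 10^{6}$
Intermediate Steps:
$b{\left(Z \right)} = - 9 Z$
$H{\left(M,P \right)} = -1518 - 6072 P - \frac{4554}{P}$ ($H{\left(M,P \right)} = \left(- \frac{9}{P} - \left(3 + 12 P\right)\right) \left(1082 - 576\right) = \left(- \frac{9}{P} - \left(3 + 12 P\right)\right) 506 = \left(-3 - 12 P - \frac{9}{P}\right) 506 = -1518 - 6072 P - \frac{4554}{P}$)
$T + H{\left(-886,-1042 \right)} = -3574520 - \left(-6325506 - \frac{2277}{521}\right) = -3574520 - - \frac{3295590903}{521} = -3574520 + \left(-1518 + 6327024 + \frac{2277}{521}\right) = -3574520 + \frac{3295590903}{521} = \frac{1433265983}{521}$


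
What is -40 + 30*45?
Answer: 1310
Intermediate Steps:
-40 + 30*45 = -40 + 1350 = 1310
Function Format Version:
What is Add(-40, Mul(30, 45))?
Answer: 1310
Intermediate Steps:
Add(-40, Mul(30, 45)) = Add(-40, 1350) = 1310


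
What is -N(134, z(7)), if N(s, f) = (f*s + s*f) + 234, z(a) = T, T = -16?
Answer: 4054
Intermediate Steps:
z(a) = -16
N(s, f) = 234 + 2*f*s (N(s, f) = (f*s + f*s) + 234 = 2*f*s + 234 = 234 + 2*f*s)
-N(134, z(7)) = -(234 + 2*(-16)*134) = -(234 - 4288) = -1*(-4054) = 4054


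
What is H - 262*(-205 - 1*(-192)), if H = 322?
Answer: 3728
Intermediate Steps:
H - 262*(-205 - 1*(-192)) = 322 - 262*(-205 - 1*(-192)) = 322 - 262*(-205 + 192) = 322 - 262*(-13) = 322 + 3406 = 3728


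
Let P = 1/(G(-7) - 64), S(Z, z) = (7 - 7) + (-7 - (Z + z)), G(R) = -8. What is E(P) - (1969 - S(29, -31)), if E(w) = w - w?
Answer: -1974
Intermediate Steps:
S(Z, z) = -7 - Z - z (S(Z, z) = 0 + (-7 + (-Z - z)) = 0 + (-7 - Z - z) = -7 - Z - z)
P = -1/72 (P = 1/(-8 - 64) = 1/(-72) = -1/72 ≈ -0.013889)
E(w) = 0
E(P) - (1969 - S(29, -31)) = 0 - (1969 - (-7 - 1*29 - 1*(-31))) = 0 - (1969 - (-7 - 29 + 31)) = 0 - (1969 - 1*(-5)) = 0 - (1969 + 5) = 0 - 1*1974 = 0 - 1974 = -1974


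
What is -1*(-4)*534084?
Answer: 2136336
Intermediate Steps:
-1*(-4)*534084 = 4*534084 = 2136336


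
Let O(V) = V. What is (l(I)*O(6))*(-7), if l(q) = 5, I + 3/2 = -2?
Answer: -210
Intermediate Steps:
I = -7/2 (I = -3/2 - 2 = -7/2 ≈ -3.5000)
(l(I)*O(6))*(-7) = (5*6)*(-7) = 30*(-7) = -210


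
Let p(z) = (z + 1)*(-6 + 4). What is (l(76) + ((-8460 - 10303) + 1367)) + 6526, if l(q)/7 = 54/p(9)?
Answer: -108889/10 ≈ -10889.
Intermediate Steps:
p(z) = -2 - 2*z (p(z) = (1 + z)*(-2) = -2 - 2*z)
l(q) = -189/10 (l(q) = 7*(54/(-2 - 2*9)) = 7*(54/(-2 - 18)) = 7*(54/(-20)) = 7*(54*(-1/20)) = 7*(-27/10) = -189/10)
(l(76) + ((-8460 - 10303) + 1367)) + 6526 = (-189/10 + ((-8460 - 10303) + 1367)) + 6526 = (-189/10 + (-18763 + 1367)) + 6526 = (-189/10 - 17396) + 6526 = -174149/10 + 6526 = -108889/10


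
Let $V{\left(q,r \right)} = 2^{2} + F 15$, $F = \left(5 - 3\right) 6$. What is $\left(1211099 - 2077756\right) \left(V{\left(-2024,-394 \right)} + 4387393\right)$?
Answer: $-3802524320089$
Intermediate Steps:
$F = 12$ ($F = 2 \cdot 6 = 12$)
$V{\left(q,r \right)} = 184$ ($V{\left(q,r \right)} = 2^{2} + 12 \cdot 15 = 4 + 180 = 184$)
$\left(1211099 - 2077756\right) \left(V{\left(-2024,-394 \right)} + 4387393\right) = \left(1211099 - 2077756\right) \left(184 + 4387393\right) = \left(-866657\right) 4387577 = -3802524320089$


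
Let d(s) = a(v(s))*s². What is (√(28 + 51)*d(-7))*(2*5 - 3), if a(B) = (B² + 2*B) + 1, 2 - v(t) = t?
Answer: 34300*√79 ≈ 3.0487e+5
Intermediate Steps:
v(t) = 2 - t
a(B) = 1 + B² + 2*B
d(s) = s²*(5 + (2 - s)² - 2*s) (d(s) = (1 + (2 - s)² + 2*(2 - s))*s² = (1 + (2 - s)² + (4 - 2*s))*s² = (5 + (2 - s)² - 2*s)*s² = s²*(5 + (2 - s)² - 2*s))
(√(28 + 51)*d(-7))*(2*5 - 3) = (√(28 + 51)*((-7)²*(9 + (-7)² - 6*(-7))))*(2*5 - 3) = (√79*(49*(9 + 49 + 42)))*(10 - 3) = (√79*(49*100))*7 = (√79*4900)*7 = (4900*√79)*7 = 34300*√79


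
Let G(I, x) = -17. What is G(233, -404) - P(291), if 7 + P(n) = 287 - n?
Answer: -6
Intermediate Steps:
P(n) = 280 - n (P(n) = -7 + (287 - n) = 280 - n)
G(233, -404) - P(291) = -17 - (280 - 1*291) = -17 - (280 - 291) = -17 - 1*(-11) = -17 + 11 = -6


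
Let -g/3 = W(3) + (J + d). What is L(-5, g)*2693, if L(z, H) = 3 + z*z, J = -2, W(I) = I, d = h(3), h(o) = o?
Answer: 75404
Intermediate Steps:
d = 3
g = -12 (g = -3*(3 + (-2 + 3)) = -3*(3 + 1) = -3*4 = -12)
L(z, H) = 3 + z**2
L(-5, g)*2693 = (3 + (-5)**2)*2693 = (3 + 25)*2693 = 28*2693 = 75404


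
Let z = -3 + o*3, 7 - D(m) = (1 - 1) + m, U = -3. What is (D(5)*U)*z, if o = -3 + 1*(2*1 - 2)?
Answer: 72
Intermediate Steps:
D(m) = 7 - m (D(m) = 7 - ((1 - 1) + m) = 7 - (0 + m) = 7 - m)
o = -3 (o = -3 + 1*(2 - 2) = -3 + 1*0 = -3 + 0 = -3)
z = -12 (z = -3 - 3*3 = -3 - 9 = -12)
(D(5)*U)*z = ((7 - 1*5)*(-3))*(-12) = ((7 - 5)*(-3))*(-12) = (2*(-3))*(-12) = -6*(-12) = 72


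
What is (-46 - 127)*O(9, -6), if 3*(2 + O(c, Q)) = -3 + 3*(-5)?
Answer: 1384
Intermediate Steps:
O(c, Q) = -8 (O(c, Q) = -2 + (-3 + 3*(-5))/3 = -2 + (-3 - 15)/3 = -2 + (⅓)*(-18) = -2 - 6 = -8)
(-46 - 127)*O(9, -6) = (-46 - 127)*(-8) = -173*(-8) = 1384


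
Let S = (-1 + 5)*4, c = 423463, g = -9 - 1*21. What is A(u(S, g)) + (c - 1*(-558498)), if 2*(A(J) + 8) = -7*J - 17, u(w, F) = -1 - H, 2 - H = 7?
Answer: 1963861/2 ≈ 9.8193e+5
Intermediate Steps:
g = -30 (g = -9 - 21 = -30)
H = -5 (H = 2 - 1*7 = 2 - 7 = -5)
S = 16 (S = 4*4 = 16)
u(w, F) = 4 (u(w, F) = -1 - 1*(-5) = -1 + 5 = 4)
A(J) = -33/2 - 7*J/2 (A(J) = -8 + (-7*J - 17)/2 = -8 + (-17 - 7*J)/2 = -8 + (-17/2 - 7*J/2) = -33/2 - 7*J/2)
A(u(S, g)) + (c - 1*(-558498)) = (-33/2 - 7/2*4) + (423463 - 1*(-558498)) = (-33/2 - 14) + (423463 + 558498) = -61/2 + 981961 = 1963861/2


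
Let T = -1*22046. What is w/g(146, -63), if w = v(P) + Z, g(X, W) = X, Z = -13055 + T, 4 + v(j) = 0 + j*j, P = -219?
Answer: 6428/73 ≈ 88.055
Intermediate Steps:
T = -22046
v(j) = -4 + j² (v(j) = -4 + (0 + j*j) = -4 + (0 + j²) = -4 + j²)
Z = -35101 (Z = -13055 - 22046 = -35101)
w = 12856 (w = (-4 + (-219)²) - 35101 = (-4 + 47961) - 35101 = 47957 - 35101 = 12856)
w/g(146, -63) = 12856/146 = 12856*(1/146) = 6428/73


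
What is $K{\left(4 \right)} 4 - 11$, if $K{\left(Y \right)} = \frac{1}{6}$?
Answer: $- \frac{31}{3} \approx -10.333$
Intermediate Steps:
$K{\left(Y \right)} = \frac{1}{6}$
$K{\left(4 \right)} 4 - 11 = \frac{1}{6} \cdot 4 - 11 = \frac{2}{3} - 11 = - \frac{31}{3}$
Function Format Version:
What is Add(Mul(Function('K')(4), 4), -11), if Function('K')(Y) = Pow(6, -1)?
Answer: Rational(-31, 3) ≈ -10.333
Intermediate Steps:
Function('K')(Y) = Rational(1, 6)
Add(Mul(Function('K')(4), 4), -11) = Add(Mul(Rational(1, 6), 4), -11) = Add(Rational(2, 3), -11) = Rational(-31, 3)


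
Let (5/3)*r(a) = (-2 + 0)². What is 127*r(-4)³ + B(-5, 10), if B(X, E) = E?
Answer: 220706/125 ≈ 1765.6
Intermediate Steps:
r(a) = 12/5 (r(a) = 3*(-2 + 0)²/5 = (⅗)*(-2)² = (⅗)*4 = 12/5)
127*r(-4)³ + B(-5, 10) = 127*(12/5)³ + 10 = 127*(1728/125) + 10 = 219456/125 + 10 = 220706/125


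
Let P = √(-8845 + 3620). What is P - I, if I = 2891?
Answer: -2891 + 5*I*√209 ≈ -2891.0 + 72.284*I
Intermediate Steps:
P = 5*I*√209 (P = √(-5225) = 5*I*√209 ≈ 72.284*I)
P - I = 5*I*√209 - 1*2891 = 5*I*√209 - 2891 = -2891 + 5*I*√209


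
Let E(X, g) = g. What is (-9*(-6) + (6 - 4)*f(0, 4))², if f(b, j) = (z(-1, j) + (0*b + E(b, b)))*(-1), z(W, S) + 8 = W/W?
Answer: 4624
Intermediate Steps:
z(W, S) = -7 (z(W, S) = -8 + W/W = -8 + 1 = -7)
f(b, j) = 7 - b (f(b, j) = (-7 + (0*b + b))*(-1) = (-7 + (0 + b))*(-1) = (-7 + b)*(-1) = 7 - b)
(-9*(-6) + (6 - 4)*f(0, 4))² = (-9*(-6) + (6 - 4)*(7 - 1*0))² = (54 + 2*(7 + 0))² = (54 + 2*7)² = (54 + 14)² = 68² = 4624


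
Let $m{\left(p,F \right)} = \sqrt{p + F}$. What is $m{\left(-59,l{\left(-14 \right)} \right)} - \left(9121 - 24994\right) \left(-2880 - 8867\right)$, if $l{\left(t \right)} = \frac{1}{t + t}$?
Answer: $-186460131 + \frac{i \sqrt{11571}}{14} \approx -1.8646 \cdot 10^{8} + 7.6835 i$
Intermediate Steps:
$l{\left(t \right)} = \frac{1}{2 t}$
$m{\left(p,F \right)} = \sqrt{F + p}$
$m{\left(-59,l{\left(-14 \right)} \right)} - \left(9121 - 24994\right) \left(-2880 - 8867\right) = \sqrt{\frac{1}{2 \left(-14\right)} - 59} - \left(9121 - 24994\right) \left(-2880 - 8867\right) = \sqrt{\frac{1}{2} \left(- \frac{1}{14}\right) - 59} - \left(-15873\right) \left(-11747\right) = \sqrt{- \frac{1}{28} - 59} - 186460131 = \sqrt{- \frac{1653}{28}} - 186460131 = \frac{i \sqrt{11571}}{14} - 186460131 = -186460131 + \frac{i \sqrt{11571}}{14}$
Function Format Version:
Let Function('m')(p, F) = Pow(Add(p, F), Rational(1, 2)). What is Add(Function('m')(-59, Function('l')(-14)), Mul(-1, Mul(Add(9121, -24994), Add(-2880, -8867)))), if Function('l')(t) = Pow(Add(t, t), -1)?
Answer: Add(-186460131, Mul(Rational(1, 14), I, Pow(11571, Rational(1, 2)))) ≈ Add(-1.8646e+8, Mul(7.6835, I))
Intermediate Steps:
Function('l')(t) = Mul(Rational(1, 2), Pow(t, -1)) (Function('l')(t) = Pow(Mul(2, t), -1) = Mul(Rational(1, 2), Pow(t, -1)))
Function('m')(p, F) = Pow(Add(F, p), Rational(1, 2))
Add(Function('m')(-59, Function('l')(-14)), Mul(-1, Mul(Add(9121, -24994), Add(-2880, -8867)))) = Add(Pow(Add(Mul(Rational(1, 2), Pow(-14, -1)), -59), Rational(1, 2)), Mul(-1, Mul(Add(9121, -24994), Add(-2880, -8867)))) = Add(Pow(Add(Mul(Rational(1, 2), Rational(-1, 14)), -59), Rational(1, 2)), Mul(-1, Mul(-15873, -11747))) = Add(Pow(Add(Rational(-1, 28), -59), Rational(1, 2)), Mul(-1, 186460131)) = Add(Pow(Rational(-1653, 28), Rational(1, 2)), -186460131) = Add(Mul(Rational(1, 14), I, Pow(11571, Rational(1, 2))), -186460131) = Add(-186460131, Mul(Rational(1, 14), I, Pow(11571, Rational(1, 2))))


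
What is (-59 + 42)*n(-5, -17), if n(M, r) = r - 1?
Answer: 306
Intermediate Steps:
n(M, r) = -1 + r
(-59 + 42)*n(-5, -17) = (-59 + 42)*(-1 - 17) = -17*(-18) = 306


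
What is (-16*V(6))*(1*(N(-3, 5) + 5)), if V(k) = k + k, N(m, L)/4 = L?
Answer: -4800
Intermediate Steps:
N(m, L) = 4*L
V(k) = 2*k
(-16*V(6))*(1*(N(-3, 5) + 5)) = (-32*6)*(1*(4*5 + 5)) = (-16*12)*(1*(20 + 5)) = -192*25 = -4800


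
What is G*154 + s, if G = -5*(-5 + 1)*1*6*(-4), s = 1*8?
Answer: -73912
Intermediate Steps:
s = 8
G = -480 (G = -(-20)*6*(-4) = -5*(-24)*(-4) = 120*(-4) = -480)
G*154 + s = -480*154 + 8 = -73920 + 8 = -73912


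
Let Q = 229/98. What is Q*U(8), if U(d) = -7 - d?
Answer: -3435/98 ≈ -35.051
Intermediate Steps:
Q = 229/98 (Q = 229*(1/98) = 229/98 ≈ 2.3367)
Q*U(8) = 229*(-7 - 1*8)/98 = 229*(-7 - 8)/98 = (229/98)*(-15) = -3435/98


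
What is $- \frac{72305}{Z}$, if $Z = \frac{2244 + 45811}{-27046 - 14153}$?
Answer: $\frac{595778739}{9611} \approx 61989.0$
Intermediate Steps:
$Z = - \frac{48055}{41199}$ ($Z = \frac{48055}{-41199} = 48055 \left(- \frac{1}{41199}\right) = - \frac{48055}{41199} \approx -1.1664$)
$- \frac{72305}{Z} = - \frac{72305}{- \frac{48055}{41199}} = \left(-72305\right) \left(- \frac{41199}{48055}\right) = \frac{595778739}{9611}$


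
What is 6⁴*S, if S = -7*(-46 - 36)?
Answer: 743904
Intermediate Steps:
S = 574 (S = -7*(-82) = 574)
6⁴*S = 6⁴*574 = 1296*574 = 743904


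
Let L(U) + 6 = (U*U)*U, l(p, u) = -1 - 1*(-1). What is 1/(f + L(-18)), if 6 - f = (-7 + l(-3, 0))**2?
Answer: -1/5881 ≈ -0.00017004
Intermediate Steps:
l(p, u) = 0 (l(p, u) = -1 + 1 = 0)
L(U) = -6 + U**3 (L(U) = -6 + (U*U)*U = -6 + U**2*U = -6 + U**3)
f = -43 (f = 6 - (-7 + 0)**2 = 6 - 1*(-7)**2 = 6 - 1*49 = 6 - 49 = -43)
1/(f + L(-18)) = 1/(-43 + (-6 + (-18)**3)) = 1/(-43 + (-6 - 5832)) = 1/(-43 - 5838) = 1/(-5881) = -1/5881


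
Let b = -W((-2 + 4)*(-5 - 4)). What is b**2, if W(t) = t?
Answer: 324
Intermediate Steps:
b = 18 (b = -(-2 + 4)*(-5 - 4) = -2*(-9) = -1*(-18) = 18)
b**2 = 18**2 = 324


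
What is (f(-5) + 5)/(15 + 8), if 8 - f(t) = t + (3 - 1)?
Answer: 16/23 ≈ 0.69565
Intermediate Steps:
f(t) = 6 - t (f(t) = 8 - (t + (3 - 1)) = 8 - (t + 2) = 8 - (2 + t) = 8 + (-2 - t) = 6 - t)
(f(-5) + 5)/(15 + 8) = ((6 - 1*(-5)) + 5)/(15 + 8) = ((6 + 5) + 5)/23 = (11 + 5)*(1/23) = 16*(1/23) = 16/23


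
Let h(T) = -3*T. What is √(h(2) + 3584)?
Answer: √3578 ≈ 59.816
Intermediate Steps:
√(h(2) + 3584) = √(-3*2 + 3584) = √(-6 + 3584) = √3578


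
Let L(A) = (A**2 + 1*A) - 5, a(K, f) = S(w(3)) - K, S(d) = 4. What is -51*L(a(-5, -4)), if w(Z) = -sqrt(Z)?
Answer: -4335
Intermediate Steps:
a(K, f) = 4 - K
L(A) = -5 + A + A**2 (L(A) = (A**2 + A) - 5 = (A + A**2) - 5 = -5 + A + A**2)
-51*L(a(-5, -4)) = -51*(-5 + (4 - 1*(-5)) + (4 - 1*(-5))**2) = -51*(-5 + (4 + 5) + (4 + 5)**2) = -51*(-5 + 9 + 9**2) = -51*(-5 + 9 + 81) = -51*85 = -4335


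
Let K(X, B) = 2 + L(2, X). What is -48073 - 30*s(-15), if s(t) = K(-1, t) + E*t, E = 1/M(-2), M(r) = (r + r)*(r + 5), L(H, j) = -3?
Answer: -96161/2 ≈ -48081.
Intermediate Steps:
M(r) = 2*r*(5 + r) (M(r) = (2*r)*(5 + r) = 2*r*(5 + r))
K(X, B) = -1 (K(X, B) = 2 - 3 = -1)
E = -1/12 (E = 1/(2*(-2)*(5 - 2)) = 1/(2*(-2)*3) = 1/(-12) = -1/12 ≈ -0.083333)
s(t) = -1 - t/12
-48073 - 30*s(-15) = -48073 - 30*(-1 - 1/12*(-15)) = -48073 - 30*(-1 + 5/4) = -48073 - 30*1/4 = -48073 - 15/2 = -96161/2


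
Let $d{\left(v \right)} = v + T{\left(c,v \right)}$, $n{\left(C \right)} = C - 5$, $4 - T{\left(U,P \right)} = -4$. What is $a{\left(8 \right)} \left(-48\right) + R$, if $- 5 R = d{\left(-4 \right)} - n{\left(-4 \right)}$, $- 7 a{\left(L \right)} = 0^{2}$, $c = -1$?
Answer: $- \frac{13}{5} \approx -2.6$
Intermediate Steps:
$T{\left(U,P \right)} = 8$ ($T{\left(U,P \right)} = 4 - -4 = 4 + 4 = 8$)
$a{\left(L \right)} = 0$ ($a{\left(L \right)} = - \frac{0^{2}}{7} = \left(- \frac{1}{7}\right) 0 = 0$)
$n{\left(C \right)} = -5 + C$
$d{\left(v \right)} = 8 + v$ ($d{\left(v \right)} = v + 8 = 8 + v$)
$R = - \frac{13}{5}$ ($R = - \frac{\left(8 - 4\right) - \left(-5 - 4\right)}{5} = - \frac{4 - -9}{5} = - \frac{4 + 9}{5} = \left(- \frac{1}{5}\right) 13 = - \frac{13}{5} \approx -2.6$)
$a{\left(8 \right)} \left(-48\right) + R = 0 \left(-48\right) - \frac{13}{5} = 0 - \frac{13}{5} = - \frac{13}{5}$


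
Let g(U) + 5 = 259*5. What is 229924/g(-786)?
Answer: 114962/645 ≈ 178.24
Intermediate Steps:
g(U) = 1290 (g(U) = -5 + 259*5 = -5 + 1295 = 1290)
229924/g(-786) = 229924/1290 = 229924*(1/1290) = 114962/645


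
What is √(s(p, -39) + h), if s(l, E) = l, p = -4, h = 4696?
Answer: 2*√1173 ≈ 68.498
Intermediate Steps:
√(s(p, -39) + h) = √(-4 + 4696) = √4692 = 2*√1173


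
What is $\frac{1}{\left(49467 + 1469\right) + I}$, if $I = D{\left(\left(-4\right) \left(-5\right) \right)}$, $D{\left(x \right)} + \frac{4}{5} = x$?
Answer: $\frac{5}{254776} \approx 1.9625 \cdot 10^{-5}$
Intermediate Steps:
$D{\left(x \right)} = - \frac{4}{5} + x$
$I = \frac{96}{5}$ ($I = - \frac{4}{5} - -20 = - \frac{4}{5} + 20 = \frac{96}{5} \approx 19.2$)
$\frac{1}{\left(49467 + 1469\right) + I} = \frac{1}{\left(49467 + 1469\right) + \frac{96}{5}} = \frac{1}{50936 + \frac{96}{5}} = \frac{1}{\frac{254776}{5}} = \frac{5}{254776}$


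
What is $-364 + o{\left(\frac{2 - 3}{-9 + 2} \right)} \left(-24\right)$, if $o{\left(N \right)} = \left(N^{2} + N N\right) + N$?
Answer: $- \frac{18052}{49} \approx -368.41$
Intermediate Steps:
$o{\left(N \right)} = N + 2 N^{2}$ ($o{\left(N \right)} = \left(N^{2} + N^{2}\right) + N = 2 N^{2} + N = N + 2 N^{2}$)
$-364 + o{\left(\frac{2 - 3}{-9 + 2} \right)} \left(-24\right) = -364 + \frac{2 - 3}{-9 + 2} \left(1 + 2 \frac{2 - 3}{-9 + 2}\right) \left(-24\right) = -364 + - \frac{1}{-7} \left(1 + 2 \left(- \frac{1}{-7}\right)\right) \left(-24\right) = -364 + \left(-1\right) \left(- \frac{1}{7}\right) \left(1 + 2 \left(\left(-1\right) \left(- \frac{1}{7}\right)\right)\right) \left(-24\right) = -364 + \frac{1 + 2 \cdot \frac{1}{7}}{7} \left(-24\right) = -364 + \frac{1 + \frac{2}{7}}{7} \left(-24\right) = -364 + \frac{1}{7} \cdot \frac{9}{7} \left(-24\right) = -364 + \frac{9}{49} \left(-24\right) = -364 - \frac{216}{49} = - \frac{18052}{49}$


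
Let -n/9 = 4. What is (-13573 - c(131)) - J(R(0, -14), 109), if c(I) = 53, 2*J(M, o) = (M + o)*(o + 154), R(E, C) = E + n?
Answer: -46451/2 ≈ -23226.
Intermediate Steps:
n = -36 (n = -9*4 = -36)
R(E, C) = -36 + E (R(E, C) = E - 36 = -36 + E)
J(M, o) = (154 + o)*(M + o)/2 (J(M, o) = ((M + o)*(o + 154))/2 = ((M + o)*(154 + o))/2 = ((154 + o)*(M + o))/2 = (154 + o)*(M + o)/2)
(-13573 - c(131)) - J(R(0, -14), 109) = (-13573 - 1*53) - ((1/2)*109**2 + 77*(-36 + 0) + 77*109 + (1/2)*(-36 + 0)*109) = (-13573 - 53) - ((1/2)*11881 + 77*(-36) + 8393 + (1/2)*(-36)*109) = -13626 - (11881/2 - 2772 + 8393 - 1962) = -13626 - 1*19199/2 = -13626 - 19199/2 = -46451/2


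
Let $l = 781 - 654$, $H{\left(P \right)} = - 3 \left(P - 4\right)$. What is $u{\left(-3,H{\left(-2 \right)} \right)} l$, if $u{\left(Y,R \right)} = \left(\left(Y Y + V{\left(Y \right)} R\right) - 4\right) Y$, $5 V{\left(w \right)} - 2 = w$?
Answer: $- \frac{2667}{5} \approx -533.4$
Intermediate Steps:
$V{\left(w \right)} = \frac{2}{5} + \frac{w}{5}$
$H{\left(P \right)} = 12 - 3 P$ ($H{\left(P \right)} = - 3 \left(-4 + P\right) = 12 - 3 P$)
$l = 127$ ($l = 781 - 654 = 127$)
$u{\left(Y,R \right)} = Y \left(-4 + Y^{2} + R \left(\frac{2}{5} + \frac{Y}{5}\right)\right)$ ($u{\left(Y,R \right)} = \left(\left(Y Y + \left(\frac{2}{5} + \frac{Y}{5}\right) R\right) - 4\right) Y = \left(\left(Y^{2} + R \left(\frac{2}{5} + \frac{Y}{5}\right)\right) - 4\right) Y = \left(-4 + Y^{2} + R \left(\frac{2}{5} + \frac{Y}{5}\right)\right) Y = Y \left(-4 + Y^{2} + R \left(\frac{2}{5} + \frac{Y}{5}\right)\right)$)
$u{\left(-3,H{\left(-2 \right)} \right)} l = \frac{1}{5} \left(-3\right) \left(-20 + 5 \left(-3\right)^{2} + \left(12 - -6\right) \left(2 - 3\right)\right) 127 = \frac{1}{5} \left(-3\right) \left(-20 + 5 \cdot 9 + \left(12 + 6\right) \left(-1\right)\right) 127 = \frac{1}{5} \left(-3\right) \left(-20 + 45 + 18 \left(-1\right)\right) 127 = \frac{1}{5} \left(-3\right) \left(-20 + 45 - 18\right) 127 = \frac{1}{5} \left(-3\right) 7 \cdot 127 = \left(- \frac{21}{5}\right) 127 = - \frac{2667}{5}$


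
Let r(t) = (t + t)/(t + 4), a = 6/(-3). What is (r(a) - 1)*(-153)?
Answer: 459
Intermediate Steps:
a = -2 (a = 6*(-1/3) = -2)
r(t) = 2*t/(4 + t) (r(t) = (2*t)/(4 + t) = 2*t/(4 + t))
(r(a) - 1)*(-153) = (2*(-2)/(4 - 2) - 1)*(-153) = (2*(-2)/2 - 1)*(-153) = (2*(-2)*(1/2) - 1)*(-153) = (-2 - 1)*(-153) = -3*(-153) = 459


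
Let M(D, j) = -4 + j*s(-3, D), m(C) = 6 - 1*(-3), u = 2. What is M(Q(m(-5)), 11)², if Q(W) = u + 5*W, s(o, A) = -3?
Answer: 1369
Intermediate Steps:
m(C) = 9 (m(C) = 6 + 3 = 9)
Q(W) = 2 + 5*W
M(D, j) = -4 - 3*j (M(D, j) = -4 + j*(-3) = -4 - 3*j)
M(Q(m(-5)), 11)² = (-4 - 3*11)² = (-4 - 33)² = (-37)² = 1369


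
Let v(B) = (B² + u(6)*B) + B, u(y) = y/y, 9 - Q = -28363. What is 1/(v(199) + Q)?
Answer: 1/68371 ≈ 1.4626e-5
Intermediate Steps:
Q = 28372 (Q = 9 - 1*(-28363) = 9 + 28363 = 28372)
u(y) = 1
v(B) = B² + 2*B (v(B) = (B² + 1*B) + B = (B² + B) + B = (B + B²) + B = B² + 2*B)
1/(v(199) + Q) = 1/(199*(2 + 199) + 28372) = 1/(199*201 + 28372) = 1/(39999 + 28372) = 1/68371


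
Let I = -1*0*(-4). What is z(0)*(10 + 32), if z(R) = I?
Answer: 0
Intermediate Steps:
I = 0 (I = 0*(-4) = 0)
z(R) = 0
z(0)*(10 + 32) = 0*(10 + 32) = 0*42 = 0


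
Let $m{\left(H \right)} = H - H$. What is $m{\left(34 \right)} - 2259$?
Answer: $-2259$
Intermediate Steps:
$m{\left(H \right)} = 0$
$m{\left(34 \right)} - 2259 = 0 - 2259 = -2259$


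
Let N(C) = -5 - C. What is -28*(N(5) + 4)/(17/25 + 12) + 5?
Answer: 5785/317 ≈ 18.249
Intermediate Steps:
-28*(N(5) + 4)/(17/25 + 12) + 5 = -28*((-5 - 1*5) + 4)/(17/25 + 12) + 5 = -28*((-5 - 5) + 4)/(17*(1/25) + 12) + 5 = -28*(-10 + 4)/(17/25 + 12) + 5 = -(-168)/317/25 + 5 = -(-168)*25/317 + 5 = -28*(-150/317) + 5 = 4200/317 + 5 = 5785/317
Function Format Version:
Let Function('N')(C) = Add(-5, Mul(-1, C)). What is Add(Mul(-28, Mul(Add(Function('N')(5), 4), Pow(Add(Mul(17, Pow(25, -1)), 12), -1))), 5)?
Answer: Rational(5785, 317) ≈ 18.249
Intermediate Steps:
Add(Mul(-28, Mul(Add(Function('N')(5), 4), Pow(Add(Mul(17, Pow(25, -1)), 12), -1))), 5) = Add(Mul(-28, Mul(Add(Add(-5, Mul(-1, 5)), 4), Pow(Add(Mul(17, Pow(25, -1)), 12), -1))), 5) = Add(Mul(-28, Mul(Add(Add(-5, -5), 4), Pow(Add(Mul(17, Rational(1, 25)), 12), -1))), 5) = Add(Mul(-28, Mul(Add(-10, 4), Pow(Add(Rational(17, 25), 12), -1))), 5) = Add(Mul(-28, Mul(-6, Pow(Rational(317, 25), -1))), 5) = Add(Mul(-28, Mul(-6, Rational(25, 317))), 5) = Add(Mul(-28, Rational(-150, 317)), 5) = Add(Rational(4200, 317), 5) = Rational(5785, 317)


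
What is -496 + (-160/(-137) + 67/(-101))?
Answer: -6856171/13837 ≈ -495.50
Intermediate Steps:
-496 + (-160/(-137) + 67/(-101)) = -496 + (-160*(-1/137) + 67*(-1/101)) = -496 + (160/137 - 67/101) = -496 + 6981/13837 = -6856171/13837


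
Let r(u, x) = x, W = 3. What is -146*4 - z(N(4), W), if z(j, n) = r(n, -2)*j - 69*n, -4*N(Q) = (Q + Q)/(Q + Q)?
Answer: -755/2 ≈ -377.50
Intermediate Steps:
N(Q) = -¼ (N(Q) = -(Q + Q)/(4*(Q + Q)) = -2*Q/(4*(2*Q)) = -2*Q*1/(2*Q)/4 = -¼*1 = -¼)
z(j, n) = -69*n - 2*j (z(j, n) = -2*j - 69*n = -69*n - 2*j)
-146*4 - z(N(4), W) = -146*4 - (-69*3 - 2*(-¼)) = -584 - (-207 + ½) = -584 - 1*(-413/2) = -584 + 413/2 = -755/2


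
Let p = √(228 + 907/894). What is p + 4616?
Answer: 4616 + √183036666/894 ≈ 4631.1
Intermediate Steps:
p = √183036666/894 (p = √(228 + 907*(1/894)) = √(228 + 907/894) = √(204739/894) = √183036666/894 ≈ 15.133)
p + 4616 = √183036666/894 + 4616 = 4616 + √183036666/894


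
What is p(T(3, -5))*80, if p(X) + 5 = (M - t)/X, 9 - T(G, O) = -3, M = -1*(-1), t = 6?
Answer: -1300/3 ≈ -433.33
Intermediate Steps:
M = 1
T(G, O) = 12 (T(G, O) = 9 - 1*(-3) = 9 + 3 = 12)
p(X) = -5 - 5/X (p(X) = -5 + (1 - 1*6)/X = -5 + (1 - 6)/X = -5 - 5/X)
p(T(3, -5))*80 = (-5 - 5/12)*80 = -65/12*80 = -1300/3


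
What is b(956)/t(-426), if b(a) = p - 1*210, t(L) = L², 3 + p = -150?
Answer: -121/60492 ≈ -0.0020003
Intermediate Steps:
p = -153 (p = -3 - 150 = -153)
b(a) = -363 (b(a) = -153 - 1*210 = -153 - 210 = -363)
b(956)/t(-426) = -363/((-426)²) = -363/181476 = -363*1/181476 = -121/60492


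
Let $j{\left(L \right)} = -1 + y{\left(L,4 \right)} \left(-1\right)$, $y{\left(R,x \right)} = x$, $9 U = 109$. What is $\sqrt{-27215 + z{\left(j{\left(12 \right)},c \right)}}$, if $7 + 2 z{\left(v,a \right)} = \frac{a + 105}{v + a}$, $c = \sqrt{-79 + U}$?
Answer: $\sqrt{\frac{408435 - 27218 i \sqrt{602}}{-15 + i \sqrt{602}}} \approx 0.015 - 164.99 i$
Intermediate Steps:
$U = \frac{109}{9}$ ($U = \frac{1}{9} \cdot 109 = \frac{109}{9} \approx 12.111$)
$j{\left(L \right)} = -5$ ($j{\left(L \right)} = -1 + 4 \left(-1\right) = -1 - 4 = -5$)
$c = \frac{i \sqrt{602}}{3}$ ($c = \sqrt{-79 + \frac{109}{9}} = \sqrt{- \frac{602}{9}} = \frac{i \sqrt{602}}{3} \approx 8.1786 i$)
$z{\left(v,a \right)} = - \frac{7}{2} + \frac{105 + a}{2 \left(a + v\right)}$ ($z{\left(v,a \right)} = - \frac{7}{2} + \frac{\left(a + 105\right) \frac{1}{v + a}}{2} = - \frac{7}{2} + \frac{\left(105 + a\right) \frac{1}{a + v}}{2} = - \frac{7}{2} + \frac{\frac{1}{a + v} \left(105 + a\right)}{2} = - \frac{7}{2} + \frac{105 + a}{2 \left(a + v\right)}$)
$\sqrt{-27215 + z{\left(j{\left(12 \right)},c \right)}} = \sqrt{-27215 + \frac{105 - -35 - 6 \frac{i \sqrt{602}}{3}}{2 \left(\frac{i \sqrt{602}}{3} - 5\right)}} = \sqrt{-27215 + \frac{105 + 35 - 2 i \sqrt{602}}{2 \left(-5 + \frac{i \sqrt{602}}{3}\right)}} = \sqrt{-27215 + \frac{140 - 2 i \sqrt{602}}{2 \left(-5 + \frac{i \sqrt{602}}{3}\right)}}$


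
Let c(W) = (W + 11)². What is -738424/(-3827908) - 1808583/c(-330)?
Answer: -1711986642425/97382936497 ≈ -17.580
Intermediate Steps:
c(W) = (11 + W)²
-738424/(-3827908) - 1808583/c(-330) = -738424/(-3827908) - 1808583/(11 - 330)² = -738424*(-1/3827908) - 1808583/((-319)²) = 184606/956977 - 1808583/101761 = -1711986642425/97382936497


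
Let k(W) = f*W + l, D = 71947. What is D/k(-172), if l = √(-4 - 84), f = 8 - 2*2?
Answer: -6187442/59179 - 71947*I*√22/236716 ≈ -104.55 - 1.4256*I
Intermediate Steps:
f = 4 (f = 8 - 4 = 4)
l = 2*I*√22 (l = √(-88) = 2*I*√22 ≈ 9.3808*I)
k(W) = 4*W + 2*I*√22
D/k(-172) = 71947/(4*(-172) + 2*I*√22) = 71947/(-688 + 2*I*√22)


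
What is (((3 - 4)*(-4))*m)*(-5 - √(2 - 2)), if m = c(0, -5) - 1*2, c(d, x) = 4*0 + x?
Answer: 140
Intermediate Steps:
c(d, x) = x (c(d, x) = 0 + x = x)
m = -7 (m = -5 - 1*2 = -5 - 2 = -7)
(((3 - 4)*(-4))*m)*(-5 - √(2 - 2)) = (((3 - 4)*(-4))*(-7))*(-5 - √(2 - 2)) = (-1*(-4)*(-7))*(-5 - √0) = (4*(-7))*(-5 - 1*0) = -28*(-5 + 0) = -28*(-5) = 140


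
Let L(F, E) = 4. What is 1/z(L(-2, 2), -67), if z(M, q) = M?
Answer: 1/4 ≈ 0.25000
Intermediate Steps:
1/z(L(-2, 2), -67) = 1/4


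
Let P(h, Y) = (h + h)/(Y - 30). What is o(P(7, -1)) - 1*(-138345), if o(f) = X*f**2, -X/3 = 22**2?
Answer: 132664953/961 ≈ 1.3805e+5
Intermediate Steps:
X = -1452 (X = -3*22**2 = -3*484 = -1452)
P(h, Y) = 2*h/(-30 + Y) (P(h, Y) = (2*h)/(-30 + Y) = 2*h/(-30 + Y))
o(f) = -1452*f**2
o(P(7, -1)) - 1*(-138345) = -1452*196/(-30 - 1)**2 - 1*(-138345) = -1452*(2*7/(-31))**2 + 138345 = -1452*(2*7*(-1/31))**2 + 138345 = -1452*(-14/31)**2 + 138345 = -1452*196/961 + 138345 = -284592/961 + 138345 = 132664953/961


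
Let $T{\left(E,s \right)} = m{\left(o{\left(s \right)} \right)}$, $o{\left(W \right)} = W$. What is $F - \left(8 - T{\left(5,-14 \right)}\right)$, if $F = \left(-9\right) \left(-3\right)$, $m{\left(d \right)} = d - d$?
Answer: $19$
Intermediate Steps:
$m{\left(d \right)} = 0$
$T{\left(E,s \right)} = 0$
$F = 27$
$F - \left(8 - T{\left(5,-14 \right)}\right) = 27 - \left(8 - 0\right) = 27 - \left(8 + 0\right) = 27 - 8 = 19$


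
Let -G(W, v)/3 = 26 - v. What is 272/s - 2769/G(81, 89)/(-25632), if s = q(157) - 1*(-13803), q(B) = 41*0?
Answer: 150656707/7429768416 ≈ 0.020277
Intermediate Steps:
q(B) = 0
G(W, v) = -78 + 3*v (G(W, v) = -3*(26 - v) = -78 + 3*v)
s = 13803 (s = 0 - 1*(-13803) = 0 + 13803 = 13803)
272/s - 2769/G(81, 89)/(-25632) = 272/13803 - 2769/(-78 + 3*89)/(-25632) = 272*(1/13803) - 2769/(-78 + 267)*(-1/25632) = 272/13803 - 2769/189*(-1/25632) = 272/13803 - 2769*1/189*(-1/25632) = 272/13803 - 923/63*(-1/25632) = 272/13803 + 923/1614816 = 150656707/7429768416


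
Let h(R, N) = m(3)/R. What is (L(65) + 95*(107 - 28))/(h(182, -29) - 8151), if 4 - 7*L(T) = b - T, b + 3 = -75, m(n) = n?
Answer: -1369732/1483479 ≈ -0.92332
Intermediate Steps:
b = -78 (b = -3 - 75 = -78)
L(T) = 82/7 + T/7 (L(T) = 4/7 - (-78 - T)/7 = 4/7 + (78/7 + T/7) = 82/7 + T/7)
h(R, N) = 3/R
(L(65) + 95*(107 - 28))/(h(182, -29) - 8151) = ((82/7 + (1/7)*65) + 95*(107 - 28))/(3/182 - 8151) = ((82/7 + 65/7) + 95*79)/(3*(1/182) - 8151) = (21 + 7505)/(3/182 - 8151) = 7526/(-1483479/182) = 7526*(-182/1483479) = -1369732/1483479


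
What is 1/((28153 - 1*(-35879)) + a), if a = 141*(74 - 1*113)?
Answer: 1/58533 ≈ 1.7084e-5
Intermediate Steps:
a = -5499 (a = 141*(74 - 113) = 141*(-39) = -5499)
1/((28153 - 1*(-35879)) + a) = 1/((28153 - 1*(-35879)) - 5499) = 1/((28153 + 35879) - 5499) = 1/(64032 - 5499) = 1/58533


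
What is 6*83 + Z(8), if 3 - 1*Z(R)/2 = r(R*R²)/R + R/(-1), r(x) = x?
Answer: 392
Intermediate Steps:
Z(R) = 6 - 2*R² + 2*R (Z(R) = 6 - 2*((R*R²)/R + R/(-1)) = 6 - 2*(R³/R + R*(-1)) = 6 - 2*(R² - R) = 6 + (-2*R² + 2*R) = 6 - 2*R² + 2*R)
6*83 + Z(8) = 6*83 + (6 - 2*8² + 2*8) = 498 + (6 - 2*64 + 16) = 498 + (6 - 128 + 16) = 498 - 106 = 392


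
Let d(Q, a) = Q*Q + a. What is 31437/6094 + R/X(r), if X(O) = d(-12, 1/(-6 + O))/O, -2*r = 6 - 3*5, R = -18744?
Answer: -764266113/1310210 ≈ -583.32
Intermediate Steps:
r = 9/2 (r = -(6 - 3*5)/2 = -(6 - 15)/2 = -½*(-9) = 9/2 ≈ 4.5000)
d(Q, a) = a + Q² (d(Q, a) = Q² + a = a + Q²)
X(O) = (144 + 1/(-6 + O))/O (X(O) = (1/(-6 + O) + (-12)²)/O = (1/(-6 + O) + 144)/O = (144 + 1/(-6 + O))/O)
31437/6094 + R/X(r) = 31437/6094 - 18744*9*(-6 + 9/2)/(2*(-863 + 144*(9/2))) = 31437*(1/6094) - 18744*(-27/(4*(-863 + 648))) = 31437/6094 - 18744/((2/9)*(-⅔)*(-215)) = 31437/6094 - 18744/860/27 = 31437/6094 - 18744*27/860 = 31437/6094 - 126522/215 = -764266113/1310210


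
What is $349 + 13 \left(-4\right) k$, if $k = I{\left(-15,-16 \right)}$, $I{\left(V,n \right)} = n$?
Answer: $1181$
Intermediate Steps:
$k = -16$
$349 + 13 \left(-4\right) k = 349 + 13 \left(-4\right) \left(-16\right) = 349 - -832 = 349 + 832 = 1181$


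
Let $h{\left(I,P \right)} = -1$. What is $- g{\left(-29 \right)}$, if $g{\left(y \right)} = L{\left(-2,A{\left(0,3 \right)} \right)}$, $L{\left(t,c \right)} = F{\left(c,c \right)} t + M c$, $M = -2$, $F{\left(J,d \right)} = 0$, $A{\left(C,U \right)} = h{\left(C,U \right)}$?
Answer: $-2$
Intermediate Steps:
$A{\left(C,U \right)} = -1$
$L{\left(t,c \right)} = - 2 c$ ($L{\left(t,c \right)} = 0 t - 2 c = 0 - 2 c = - 2 c$)
$g{\left(y \right)} = 2$ ($g{\left(y \right)} = \left(-2\right) \left(-1\right) = 2$)
$- g{\left(-29 \right)} = \left(-1\right) 2 = -2$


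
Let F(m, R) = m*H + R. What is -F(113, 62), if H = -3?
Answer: 277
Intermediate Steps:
F(m, R) = R - 3*m (F(m, R) = m*(-3) + R = -3*m + R = R - 3*m)
-F(113, 62) = -(62 - 3*113) = -(62 - 339) = -1*(-277) = 277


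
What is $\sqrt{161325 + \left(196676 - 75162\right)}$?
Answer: $\sqrt{282839} \approx 531.83$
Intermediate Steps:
$\sqrt{161325 + \left(196676 - 75162\right)} = \sqrt{161325 + 121514} = \sqrt{282839}$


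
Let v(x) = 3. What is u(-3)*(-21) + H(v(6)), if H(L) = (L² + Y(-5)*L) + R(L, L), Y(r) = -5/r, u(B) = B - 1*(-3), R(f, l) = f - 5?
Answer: 10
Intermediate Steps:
R(f, l) = -5 + f
u(B) = 3 + B (u(B) = B + 3 = 3 + B)
H(L) = -5 + L² + 2*L (H(L) = (L² + (-5/(-5))*L) + (-5 + L) = (L² + (-5*(-⅕))*L) + (-5 + L) = (L² + 1*L) + (-5 + L) = (L² + L) + (-5 + L) = (L + L²) + (-5 + L) = -5 + L² + 2*L)
u(-3)*(-21) + H(v(6)) = (3 - 3)*(-21) + (-5 + 3² + 2*3) = 0*(-21) + (-5 + 9 + 6) = 0 + 10 = 10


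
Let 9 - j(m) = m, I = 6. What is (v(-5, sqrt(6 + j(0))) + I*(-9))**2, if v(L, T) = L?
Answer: 3481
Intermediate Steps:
j(m) = 9 - m
(v(-5, sqrt(6 + j(0))) + I*(-9))**2 = (-5 + 6*(-9))**2 = (-5 - 54)**2 = (-59)**2 = 3481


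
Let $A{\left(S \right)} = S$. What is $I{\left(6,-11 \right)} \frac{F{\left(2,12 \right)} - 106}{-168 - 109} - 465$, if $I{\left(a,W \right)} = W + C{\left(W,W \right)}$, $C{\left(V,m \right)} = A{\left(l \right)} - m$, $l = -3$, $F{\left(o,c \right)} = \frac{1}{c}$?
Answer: $- \frac{516491}{1108} \approx -466.15$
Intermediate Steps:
$C{\left(V,m \right)} = -3 - m$
$I{\left(a,W \right)} = -3$ ($I{\left(a,W \right)} = W - \left(3 + W\right) = -3$)
$I{\left(6,-11 \right)} \frac{F{\left(2,12 \right)} - 106}{-168 - 109} - 465 = - 3 \frac{\frac{1}{12} - 106}{-168 - 109} - 465 = - 3 \frac{\frac{1}{12} - 106}{-277} - 465 = - 3 \left(\left(- \frac{1271}{12}\right) \left(- \frac{1}{277}\right)\right) - 465 = \left(-3\right) \frac{1271}{3324} - 465 = - \frac{1271}{1108} - 465 = - \frac{516491}{1108}$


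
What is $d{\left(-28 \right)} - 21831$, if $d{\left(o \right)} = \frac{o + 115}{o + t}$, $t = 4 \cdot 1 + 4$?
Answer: $- \frac{436707}{20} \approx -21835.0$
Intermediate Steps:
$t = 8$ ($t = 4 + 4 = 8$)
$d{\left(o \right)} = \frac{115 + o}{8 + o}$ ($d{\left(o \right)} = \frac{o + 115}{o + 8} = \frac{115 + o}{8 + o}$)
$d{\left(-28 \right)} - 21831 = \frac{115 - 28}{8 - 28} - 21831 = \frac{1}{-20} \cdot 87 - 21831 = \left(- \frac{1}{20}\right) 87 - 21831 = - \frac{87}{20} - 21831 = - \frac{436707}{20}$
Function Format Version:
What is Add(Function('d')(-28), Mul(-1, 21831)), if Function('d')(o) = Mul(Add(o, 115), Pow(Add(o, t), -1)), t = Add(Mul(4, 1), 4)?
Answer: Rational(-436707, 20) ≈ -21835.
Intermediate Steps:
t = 8 (t = Add(4, 4) = 8)
Function('d')(o) = Mul(Pow(Add(8, o), -1), Add(115, o)) (Function('d')(o) = Mul(Add(o, 115), Pow(Add(o, 8), -1)) = Mul(Add(115, o), Pow(Add(8, o), -1)) = Mul(Pow(Add(8, o), -1), Add(115, o)))
Add(Function('d')(-28), Mul(-1, 21831)) = Add(Mul(Pow(Add(8, -28), -1), Add(115, -28)), Mul(-1, 21831)) = Add(Mul(Pow(-20, -1), 87), -21831) = Add(Mul(Rational(-1, 20), 87), -21831) = Add(Rational(-87, 20), -21831) = Rational(-436707, 20)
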